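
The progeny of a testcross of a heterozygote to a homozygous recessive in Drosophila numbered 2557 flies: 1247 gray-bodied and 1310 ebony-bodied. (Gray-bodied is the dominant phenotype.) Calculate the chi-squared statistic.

A testcross of a heterozygote (Aa × aa) gives a 1:1 phenotypic ratio.
Total ratio parts = 2. Expected numbers out of 2557:
  gray-bodied: 2557 × 1/2 = 1278.5
  ebony-bodied: 2557 × 1/2 = 1278.5
χ² = Σ (O − E)² / E
  gray-bodied: (1247 − 1278.5)² / 1278.5 = 0.7761
  ebony-bodied: (1310 − 1278.5)² / 1278.5 = 0.7761
χ² = 0.7761 + 0.7761 = 1.5522 ≈ 1.552

1.552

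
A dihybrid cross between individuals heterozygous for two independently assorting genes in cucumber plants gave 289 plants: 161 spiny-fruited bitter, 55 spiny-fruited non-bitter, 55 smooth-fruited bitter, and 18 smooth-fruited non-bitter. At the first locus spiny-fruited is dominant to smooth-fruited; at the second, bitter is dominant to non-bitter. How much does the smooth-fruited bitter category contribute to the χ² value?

A dihybrid F₂ with independent assortment and complete dominance at both loci gives a 9:3:3:1 phenotypic ratio.
Under the 9:3:3:1 hypothesis (Σ ratio = 16, N = 289):
  spiny-fruited bitter: 289 × 9/16 = 162.5625
  spiny-fruited non-bitter: 289 × 3/16 = 54.1875
  smooth-fruited bitter: 289 × 3/16 = 54.1875
  smooth-fruited non-bitter: 289 × 1/16 = 18.0625
Contribution of smooth-fruited bitter: (55 − 54.1875)² / 54.1875 = 0.0122

0.012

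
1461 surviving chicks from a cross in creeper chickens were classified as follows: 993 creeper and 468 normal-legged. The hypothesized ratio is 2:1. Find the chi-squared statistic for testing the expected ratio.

1.112

Under the 2:1 hypothesis (Σ ratio = 3, N = 1461):
  creeper: 1461 × 2/3 = 974
  normal-legged: 1461 × 1/3 = 487
χ² = Σ (O − E)² / E
  creeper: (993 − 974)² / 974 = 0.3706
  normal-legged: (468 − 487)² / 487 = 0.7413
χ² = 0.3706 + 0.7413 = 1.1119 ≈ 1.112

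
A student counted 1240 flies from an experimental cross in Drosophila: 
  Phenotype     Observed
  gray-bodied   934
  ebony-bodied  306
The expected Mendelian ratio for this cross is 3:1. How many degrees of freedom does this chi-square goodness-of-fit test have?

A goodness-of-fit test with 2 phenotype classes has df = 2 − 1 = 1.

1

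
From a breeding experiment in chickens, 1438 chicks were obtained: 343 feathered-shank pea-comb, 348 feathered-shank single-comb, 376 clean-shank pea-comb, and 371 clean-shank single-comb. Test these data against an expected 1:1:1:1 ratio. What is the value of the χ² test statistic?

2.250

Total ratio parts = 4. Expected numbers out of 1438:
  feathered-shank pea-comb: 1438 × 1/4 = 359.5
  feathered-shank single-comb: 1438 × 1/4 = 359.5
  clean-shank pea-comb: 1438 × 1/4 = 359.5
  clean-shank single-comb: 1438 × 1/4 = 359.5
χ² = Σ (O − E)² / E
  feathered-shank pea-comb: (343 − 359.5)² / 359.5 = 0.7573
  feathered-shank single-comb: (348 − 359.5)² / 359.5 = 0.3679
  clean-shank pea-comb: (376 − 359.5)² / 359.5 = 0.7573
  clean-shank single-comb: (371 − 359.5)² / 359.5 = 0.3679
χ² = 0.7573 + 0.3679 + 0.7573 + 0.3679 = 2.2504 ≈ 2.250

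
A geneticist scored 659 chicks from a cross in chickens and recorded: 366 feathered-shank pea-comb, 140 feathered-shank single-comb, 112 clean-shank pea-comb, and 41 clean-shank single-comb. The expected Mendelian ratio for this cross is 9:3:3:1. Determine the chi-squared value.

3.329

Total ratio parts = 16. Expected numbers out of 659:
  feathered-shank pea-comb: 659 × 9/16 = 370.6875
  feathered-shank single-comb: 659 × 3/16 = 123.5625
  clean-shank pea-comb: 659 × 3/16 = 123.5625
  clean-shank single-comb: 659 × 1/16 = 41.1875
χ² = Σ (O − E)² / E
  feathered-shank pea-comb: (366 − 370.6875)² / 370.6875 = 0.0593
  feathered-shank single-comb: (140 − 123.5625)² / 123.5625 = 2.1867
  clean-shank pea-comb: (112 − 123.5625)² / 123.5625 = 1.0820
  clean-shank single-comb: (41 − 41.1875)² / 41.1875 = 0.0009
χ² = 0.0593 + 2.1867 + 1.0820 + 0.0009 = 3.3289 ≈ 3.329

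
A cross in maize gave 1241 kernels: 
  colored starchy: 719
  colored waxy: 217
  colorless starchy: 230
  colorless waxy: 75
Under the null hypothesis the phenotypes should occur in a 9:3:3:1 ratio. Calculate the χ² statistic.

The 9:3:3:1 ratio has 16 parts, so with N = 1241 the expected counts are:
  colored starchy: 1241 × 9/16 = 698.0625
  colored waxy: 1241 × 3/16 = 232.6875
  colorless starchy: 1241 × 3/16 = 232.6875
  colorless waxy: 1241 × 1/16 = 77.5625
χ² = Σ (O − E)² / E
  colored starchy: (719 − 698.0625)² / 698.0625 = 0.6280
  colored waxy: (217 − 232.6875)² / 232.6875 = 1.0576
  colorless starchy: (230 − 232.6875)² / 232.6875 = 0.0310
  colorless waxy: (75 − 77.5625)² / 77.5625 = 0.0847
χ² = 0.6280 + 1.0576 + 0.0310 + 0.0847 = 1.8013 ≈ 1.801

1.801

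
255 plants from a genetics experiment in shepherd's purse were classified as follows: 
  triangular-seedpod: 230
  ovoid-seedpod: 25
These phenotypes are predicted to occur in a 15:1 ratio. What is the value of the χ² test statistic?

Expected counts for N = 255 under a 15:1 ratio (total parts = 16):
  triangular-seedpod: 255 × 15/16 = 239.0625
  ovoid-seedpod: 255 × 1/16 = 15.9375
χ² = Σ (O − E)² / E
  triangular-seedpod: (230 − 239.0625)² / 239.0625 = 0.3435
  ovoid-seedpod: (25 − 15.9375)² / 15.9375 = 5.1532
χ² = 0.3435 + 5.1532 = 5.4967 ≈ 5.497

5.497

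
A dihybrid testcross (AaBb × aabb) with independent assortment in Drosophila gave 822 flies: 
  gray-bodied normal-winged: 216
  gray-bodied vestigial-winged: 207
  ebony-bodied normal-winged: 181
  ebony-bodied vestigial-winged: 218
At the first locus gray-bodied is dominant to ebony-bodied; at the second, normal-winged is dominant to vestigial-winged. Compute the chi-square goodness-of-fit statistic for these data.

A dihybrid testcross with independent assortment gives a 1:1:1:1 ratio.
Under the 1:1:1:1 hypothesis (Σ ratio = 4, N = 822):
  gray-bodied normal-winged: 822 × 1/4 = 205.5
  gray-bodied vestigial-winged: 822 × 1/4 = 205.5
  ebony-bodied normal-winged: 822 × 1/4 = 205.5
  ebony-bodied vestigial-winged: 822 × 1/4 = 205.5
χ² = Σ (O − E)² / E
  gray-bodied normal-winged: (216 − 205.5)² / 205.5 = 0.5365
  gray-bodied vestigial-winged: (207 − 205.5)² / 205.5 = 0.0109
  ebony-bodied normal-winged: (181 − 205.5)² / 205.5 = 2.9209
  ebony-bodied vestigial-winged: (218 − 205.5)² / 205.5 = 0.7603
χ² = 0.5365 + 0.0109 + 2.9209 + 0.7603 = 4.2286 ≈ 4.229

4.229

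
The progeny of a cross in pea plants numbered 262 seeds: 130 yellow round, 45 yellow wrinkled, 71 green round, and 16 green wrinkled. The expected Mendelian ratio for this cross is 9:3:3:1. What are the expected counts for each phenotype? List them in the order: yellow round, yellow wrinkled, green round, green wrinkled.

147.375, 49.125, 49.125, 16.375

Under the 9:3:3:1 hypothesis (Σ ratio = 16, N = 262):
  yellow round: 262 × 9/16 = 147.375
  yellow wrinkled: 262 × 3/16 = 49.125
  green round: 262 × 3/16 = 49.125
  green wrinkled: 262 × 1/16 = 16.375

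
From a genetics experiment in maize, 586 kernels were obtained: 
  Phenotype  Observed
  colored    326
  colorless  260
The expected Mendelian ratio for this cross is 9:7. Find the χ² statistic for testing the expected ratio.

Expected counts for N = 586 under a 9:7 ratio (total parts = 16):
  colored: 586 × 9/16 = 329.625
  colorless: 586 × 7/16 = 256.375
χ² = Σ (O − E)² / E
  colored: (326 − 329.625)² / 329.625 = 0.0399
  colorless: (260 − 256.375)² / 256.375 = 0.0513
χ² = 0.0399 + 0.0513 = 0.0912 ≈ 0.091

0.091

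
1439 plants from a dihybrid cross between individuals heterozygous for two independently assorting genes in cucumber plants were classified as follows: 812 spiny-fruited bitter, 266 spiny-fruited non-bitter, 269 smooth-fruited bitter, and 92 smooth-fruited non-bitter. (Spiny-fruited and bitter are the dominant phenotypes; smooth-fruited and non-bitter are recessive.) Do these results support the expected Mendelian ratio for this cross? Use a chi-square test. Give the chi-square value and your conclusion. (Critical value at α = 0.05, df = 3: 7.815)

0.112; consistent

A dihybrid F₂ with independent assortment and complete dominance at both loci gives a 9:3:3:1 phenotypic ratio.
Total ratio parts = 16. Expected numbers out of 1439:
  spiny-fruited bitter: 1439 × 9/16 = 809.4375
  spiny-fruited non-bitter: 1439 × 3/16 = 269.8125
  smooth-fruited bitter: 1439 × 3/16 = 269.8125
  smooth-fruited non-bitter: 1439 × 1/16 = 89.9375
χ² = Σ (O − E)² / E
  spiny-fruited bitter: (812 − 809.4375)² / 809.4375 = 0.0081
  spiny-fruited non-bitter: (266 − 269.8125)² / 269.8125 = 0.0539
  smooth-fruited bitter: (269 − 269.8125)² / 269.8125 = 0.0024
  smooth-fruited non-bitter: (92 − 89.9375)² / 89.9375 = 0.0473
χ² = 0.0081 + 0.0539 + 0.0024 + 0.0473 = 0.1117 ≈ 0.112
Degrees of freedom = 4 − 1 = 3; critical value at α = 0.05 is 7.815.
Since 0.112 < 7.815, we fail to reject the null hypothesis — the data are consistent with the 9:3:3:1 ratio.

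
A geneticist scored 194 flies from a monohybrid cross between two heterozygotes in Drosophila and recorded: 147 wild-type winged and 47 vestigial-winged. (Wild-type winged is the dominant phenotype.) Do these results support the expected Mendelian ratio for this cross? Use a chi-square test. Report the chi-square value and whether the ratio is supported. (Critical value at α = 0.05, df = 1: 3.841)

For a monohybrid cross between heterozygotes with complete dominance, the expected phenotypic ratio is 3:1.
Under the 3:1 hypothesis (Σ ratio = 4, N = 194):
  wild-type winged: 194 × 3/4 = 145.5
  vestigial-winged: 194 × 1/4 = 48.5
χ² = Σ (O − E)² / E
  wild-type winged: (147 − 145.5)² / 145.5 = 0.0155
  vestigial-winged: (47 − 48.5)² / 48.5 = 0.0464
χ² = 0.0155 + 0.0464 = 0.0619 ≈ 0.062
Degrees of freedom = 2 − 1 = 1; critical value at α = 0.05 is 3.841.
Since 0.062 < 3.841, we fail to reject the null hypothesis — the data are consistent with the 3:1 ratio.

0.062; consistent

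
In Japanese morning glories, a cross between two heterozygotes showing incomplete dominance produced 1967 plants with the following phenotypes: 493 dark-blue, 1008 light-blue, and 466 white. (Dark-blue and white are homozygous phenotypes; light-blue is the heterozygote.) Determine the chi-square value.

With incomplete dominance, a heterozygote × heterozygote cross gives a 1:2:1 phenotypic ratio.
Expected counts for N = 1967 under a 1:2:1 ratio (total parts = 4):
  dark-blue: 1967 × 1/4 = 491.75
  light-blue: 1967 × 2/4 = 983.5
  white: 1967 × 1/4 = 491.75
χ² = Σ (O − E)² / E
  dark-blue: (493 − 491.75)² / 491.75 = 0.0032
  light-blue: (1008 − 983.5)² / 983.5 = 0.6103
  white: (466 − 491.75)² / 491.75 = 1.3484
χ² = 0.0032 + 0.6103 + 1.3484 = 1.9619 ≈ 1.962

1.962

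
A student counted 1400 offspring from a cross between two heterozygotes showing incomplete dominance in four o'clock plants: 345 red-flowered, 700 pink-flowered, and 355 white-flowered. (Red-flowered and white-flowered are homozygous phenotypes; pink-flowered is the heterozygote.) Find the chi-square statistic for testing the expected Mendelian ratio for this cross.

0.143

With incomplete dominance, a heterozygote × heterozygote cross gives a 1:2:1 phenotypic ratio.
Expected counts for N = 1400 under a 1:2:1 ratio (total parts = 4):
  red-flowered: 1400 × 1/4 = 350
  pink-flowered: 1400 × 2/4 = 700
  white-flowered: 1400 × 1/4 = 350
χ² = Σ (O − E)² / E
  red-flowered: (345 − 350)² / 350 = 0.0714
  pink-flowered: (700 − 700)² / 700 = 0.0000
  white-flowered: (355 − 350)² / 350 = 0.0714
χ² = 0.0714 + 0.0000 + 0.0714 = 0.1428 ≈ 0.143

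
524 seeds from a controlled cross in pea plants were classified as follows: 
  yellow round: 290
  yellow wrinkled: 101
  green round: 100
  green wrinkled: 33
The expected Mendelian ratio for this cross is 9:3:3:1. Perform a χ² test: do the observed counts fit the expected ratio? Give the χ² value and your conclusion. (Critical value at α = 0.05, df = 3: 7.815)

0.187; consistent

The 9:3:3:1 ratio has 16 parts, so with N = 524 the expected counts are:
  yellow round: 524 × 9/16 = 294.75
  yellow wrinkled: 524 × 3/16 = 98.25
  green round: 524 × 3/16 = 98.25
  green wrinkled: 524 × 1/16 = 32.75
χ² = Σ (O − E)² / E
  yellow round: (290 − 294.75)² / 294.75 = 0.0765
  yellow wrinkled: (101 − 98.25)² / 98.25 = 0.0770
  green round: (100 − 98.25)² / 98.25 = 0.0312
  green wrinkled: (33 − 32.75)² / 32.75 = 0.0019
χ² = 0.0765 + 0.0770 + 0.0312 + 0.0019 = 0.1866 ≈ 0.187
Degrees of freedom = 4 − 1 = 3; critical value at α = 0.05 is 7.815.
Since 0.187 < 7.815, we fail to reject the null hypothesis — the data are consistent with the 9:3:3:1 ratio.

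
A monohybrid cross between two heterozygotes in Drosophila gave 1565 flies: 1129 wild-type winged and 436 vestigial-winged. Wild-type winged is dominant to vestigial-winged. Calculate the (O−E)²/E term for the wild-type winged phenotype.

1.706

For a monohybrid cross between heterozygotes with complete dominance, the expected phenotypic ratio is 3:1.
The 3:1 ratio has 4 parts, so with N = 1565 the expected counts are:
  wild-type winged: 1565 × 3/4 = 1173.75
  vestigial-winged: 1565 × 1/4 = 391.25
Contribution of wild-type winged: (1129 − 1173.75)² / 1173.75 = 1.7061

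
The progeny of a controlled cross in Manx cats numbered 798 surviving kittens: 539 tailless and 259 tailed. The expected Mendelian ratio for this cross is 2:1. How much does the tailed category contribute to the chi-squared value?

0.184

Expected counts for N = 798 under a 2:1 ratio (total parts = 3):
  tailless: 798 × 2/3 = 532
  tailed: 798 × 1/3 = 266
Contribution of tailed: (259 − 266)² / 266 = 0.1842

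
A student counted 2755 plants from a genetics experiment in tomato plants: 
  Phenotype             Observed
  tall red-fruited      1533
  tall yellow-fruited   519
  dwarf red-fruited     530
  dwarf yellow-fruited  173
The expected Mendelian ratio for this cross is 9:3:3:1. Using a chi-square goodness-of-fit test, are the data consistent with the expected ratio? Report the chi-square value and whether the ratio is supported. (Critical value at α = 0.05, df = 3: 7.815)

0.545; consistent

Total ratio parts = 16. Expected numbers out of 2755:
  tall red-fruited: 2755 × 9/16 = 1549.6875
  tall yellow-fruited: 2755 × 3/16 = 516.5625
  dwarf red-fruited: 2755 × 3/16 = 516.5625
  dwarf yellow-fruited: 2755 × 1/16 = 172.1875
χ² = Σ (O − E)² / E
  tall red-fruited: (1533 − 1549.6875)² / 1549.6875 = 0.1797
  tall yellow-fruited: (519 − 516.5625)² / 516.5625 = 0.0115
  dwarf red-fruited: (530 − 516.5625)² / 516.5625 = 0.3496
  dwarf yellow-fruited: (173 − 172.1875)² / 172.1875 = 0.0038
χ² = 0.1797 + 0.0115 + 0.3496 + 0.0038 = 0.5446 ≈ 0.545
Degrees of freedom = 4 − 1 = 3; critical value at α = 0.05 is 7.815.
Since 0.545 < 7.815, we fail to reject the null hypothesis — the data are consistent with the 9:3:3:1 ratio.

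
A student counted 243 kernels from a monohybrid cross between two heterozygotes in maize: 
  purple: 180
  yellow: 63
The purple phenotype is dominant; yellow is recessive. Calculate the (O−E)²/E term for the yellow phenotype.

For a monohybrid cross between heterozygotes with complete dominance, the expected phenotypic ratio is 3:1.
Expected counts for N = 243 under a 3:1 ratio (total parts = 4):
  purple: 243 × 3/4 = 182.25
  yellow: 243 × 1/4 = 60.75
Contribution of yellow: (63 − 60.75)² / 60.75 = 0.0833

0.083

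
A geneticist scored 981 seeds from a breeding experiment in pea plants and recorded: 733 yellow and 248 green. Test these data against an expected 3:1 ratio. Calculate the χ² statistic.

The 3:1 ratio has 4 parts, so with N = 981 the expected counts are:
  yellow: 981 × 3/4 = 735.75
  green: 981 × 1/4 = 245.25
χ² = Σ (O − E)² / E
  yellow: (733 − 735.75)² / 735.75 = 0.0103
  green: (248 − 245.25)² / 245.25 = 0.0308
χ² = 0.0103 + 0.0308 = 0.0411 ≈ 0.041

0.041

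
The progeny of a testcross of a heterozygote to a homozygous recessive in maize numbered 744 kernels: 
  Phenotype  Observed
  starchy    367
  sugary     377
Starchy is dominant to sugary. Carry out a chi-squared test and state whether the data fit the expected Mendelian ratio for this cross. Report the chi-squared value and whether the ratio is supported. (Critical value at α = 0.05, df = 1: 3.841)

A testcross of a heterozygote (Aa × aa) gives a 1:1 phenotypic ratio.
Expected counts for N = 744 under a 1:1 ratio (total parts = 2):
  starchy: 744 × 1/2 = 372
  sugary: 744 × 1/2 = 372
χ² = Σ (O − E)² / E
  starchy: (367 − 372)² / 372 = 0.0672
  sugary: (377 − 372)² / 372 = 0.0672
χ² = 0.0672 + 0.0672 = 0.1344 ≈ 0.134
Degrees of freedom = 2 − 1 = 1; critical value at α = 0.05 is 3.841.
Since 0.134 < 3.841, we fail to reject the null hypothesis — the data are consistent with the 1:1 ratio.

0.134; consistent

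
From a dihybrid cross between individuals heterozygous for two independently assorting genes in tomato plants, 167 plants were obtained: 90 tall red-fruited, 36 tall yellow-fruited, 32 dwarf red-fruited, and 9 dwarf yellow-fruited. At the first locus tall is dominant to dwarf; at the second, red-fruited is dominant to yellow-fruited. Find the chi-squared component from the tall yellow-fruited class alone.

0.702

A dihybrid F₂ with independent assortment and complete dominance at both loci gives a 9:3:3:1 phenotypic ratio.
Total ratio parts = 16. Expected numbers out of 167:
  tall red-fruited: 167 × 9/16 = 93.9375
  tall yellow-fruited: 167 × 3/16 = 31.3125
  dwarf red-fruited: 167 × 3/16 = 31.3125
  dwarf yellow-fruited: 167 × 1/16 = 10.4375
Contribution of tall yellow-fruited: (36 − 31.3125)² / 31.3125 = 0.7017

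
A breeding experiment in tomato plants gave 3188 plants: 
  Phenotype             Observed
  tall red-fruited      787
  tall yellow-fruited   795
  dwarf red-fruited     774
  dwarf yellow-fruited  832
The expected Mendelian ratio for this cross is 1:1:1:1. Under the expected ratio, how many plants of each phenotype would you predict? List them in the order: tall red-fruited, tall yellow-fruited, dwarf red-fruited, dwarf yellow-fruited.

The 1:1:1:1 ratio has 4 parts, so with N = 3188 the expected counts are:
  tall red-fruited: 3188 × 1/4 = 797
  tall yellow-fruited: 3188 × 1/4 = 797
  dwarf red-fruited: 3188 × 1/4 = 797
  dwarf yellow-fruited: 3188 × 1/4 = 797

797, 797, 797, 797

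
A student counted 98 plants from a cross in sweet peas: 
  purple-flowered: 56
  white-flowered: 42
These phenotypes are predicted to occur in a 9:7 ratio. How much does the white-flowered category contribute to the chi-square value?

The 9:7 ratio has 16 parts, so with N = 98 the expected counts are:
  purple-flowered: 98 × 9/16 = 55.125
  white-flowered: 98 × 7/16 = 42.875
Contribution of white-flowered: (42 − 42.875)² / 42.875 = 0.0179

0.018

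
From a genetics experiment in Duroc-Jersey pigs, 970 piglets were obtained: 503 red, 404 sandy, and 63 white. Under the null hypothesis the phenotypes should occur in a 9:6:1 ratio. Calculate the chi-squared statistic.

Expected counts for N = 970 under a 9:6:1 ratio (total parts = 16):
  red: 970 × 9/16 = 545.625
  sandy: 970 × 6/16 = 363.75
  white: 970 × 1/16 = 60.625
χ² = Σ (O − E)² / E
  red: (503 − 545.625)² / 545.625 = 3.3299
  sandy: (404 − 363.75)² / 363.75 = 4.4538
  white: (63 − 60.625)² / 60.625 = 0.0930
χ² = 3.3299 + 4.4538 + 0.0930 = 7.8767 ≈ 7.877

7.877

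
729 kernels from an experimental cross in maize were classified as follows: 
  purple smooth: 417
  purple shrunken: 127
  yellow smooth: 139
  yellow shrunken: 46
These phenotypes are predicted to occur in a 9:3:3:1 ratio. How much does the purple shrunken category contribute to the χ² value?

0.687

Under the 9:3:3:1 hypothesis (Σ ratio = 16, N = 729):
  purple smooth: 729 × 9/16 = 410.0625
  purple shrunken: 729 × 3/16 = 136.6875
  yellow smooth: 729 × 3/16 = 136.6875
  yellow shrunken: 729 × 1/16 = 45.5625
Contribution of purple shrunken: (127 − 136.6875)² / 136.6875 = 0.6866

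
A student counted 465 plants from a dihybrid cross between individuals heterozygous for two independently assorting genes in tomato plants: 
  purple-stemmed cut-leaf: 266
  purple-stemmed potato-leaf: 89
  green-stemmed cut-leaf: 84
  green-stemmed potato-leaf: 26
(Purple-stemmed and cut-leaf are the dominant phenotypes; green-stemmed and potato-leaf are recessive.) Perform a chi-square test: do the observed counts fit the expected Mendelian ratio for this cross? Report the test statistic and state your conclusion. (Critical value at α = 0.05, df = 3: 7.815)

0.552; consistent

A dihybrid F₂ with independent assortment and complete dominance at both loci gives a 9:3:3:1 phenotypic ratio.
Under the 9:3:3:1 hypothesis (Σ ratio = 16, N = 465):
  purple-stemmed cut-leaf: 465 × 9/16 = 261.5625
  purple-stemmed potato-leaf: 465 × 3/16 = 87.1875
  green-stemmed cut-leaf: 465 × 3/16 = 87.1875
  green-stemmed potato-leaf: 465 × 1/16 = 29.0625
χ² = Σ (O − E)² / E
  purple-stemmed cut-leaf: (266 − 261.5625)² / 261.5625 = 0.0753
  purple-stemmed potato-leaf: (89 − 87.1875)² / 87.1875 = 0.0377
  green-stemmed cut-leaf: (84 − 87.1875)² / 87.1875 = 0.1165
  green-stemmed potato-leaf: (26 − 29.0625)² / 29.0625 = 0.3227
χ² = 0.0753 + 0.0377 + 0.1165 + 0.3227 = 0.5522 ≈ 0.552
Degrees of freedom = 4 − 1 = 3; critical value at α = 0.05 is 7.815.
Since 0.552 < 7.815, we fail to reject the null hypothesis — the data are consistent with the 9:3:3:1 ratio.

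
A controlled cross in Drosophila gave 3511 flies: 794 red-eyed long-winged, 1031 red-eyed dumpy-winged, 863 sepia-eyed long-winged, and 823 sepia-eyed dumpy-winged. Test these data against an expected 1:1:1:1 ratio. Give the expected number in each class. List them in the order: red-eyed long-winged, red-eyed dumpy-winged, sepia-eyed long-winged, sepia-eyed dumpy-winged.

877.75, 877.75, 877.75, 877.75

The 1:1:1:1 ratio has 4 parts, so with N = 3511 the expected counts are:
  red-eyed long-winged: 3511 × 1/4 = 877.75
  red-eyed dumpy-winged: 3511 × 1/4 = 877.75
  sepia-eyed long-winged: 3511 × 1/4 = 877.75
  sepia-eyed dumpy-winged: 3511 × 1/4 = 877.75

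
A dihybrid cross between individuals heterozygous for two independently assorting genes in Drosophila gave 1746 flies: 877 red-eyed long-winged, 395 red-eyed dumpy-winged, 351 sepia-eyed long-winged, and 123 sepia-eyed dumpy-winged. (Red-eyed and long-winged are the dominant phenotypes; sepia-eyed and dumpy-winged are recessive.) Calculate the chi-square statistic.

28.691

A dihybrid F₂ with independent assortment and complete dominance at both loci gives a 9:3:3:1 phenotypic ratio.
Expected counts for N = 1746 under a 9:3:3:1 ratio (total parts = 16):
  red-eyed long-winged: 1746 × 9/16 = 982.125
  red-eyed dumpy-winged: 1746 × 3/16 = 327.375
  sepia-eyed long-winged: 1746 × 3/16 = 327.375
  sepia-eyed dumpy-winged: 1746 × 1/16 = 109.125
χ² = Σ (O − E)² / E
  red-eyed long-winged: (877 − 982.125)² / 982.125 = 11.2524
  red-eyed dumpy-winged: (395 − 327.375)² / 327.375 = 13.9691
  sepia-eyed long-winged: (351 − 327.375)² / 327.375 = 1.7049
  sepia-eyed dumpy-winged: (123 − 109.125)² / 109.125 = 1.7642
χ² = 11.2524 + 13.9691 + 1.7049 + 1.7642 = 28.6906 ≈ 28.691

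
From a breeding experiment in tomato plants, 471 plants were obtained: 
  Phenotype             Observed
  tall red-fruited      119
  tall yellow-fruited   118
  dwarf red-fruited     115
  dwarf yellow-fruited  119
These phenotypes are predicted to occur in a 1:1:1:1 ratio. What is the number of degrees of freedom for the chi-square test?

3

A goodness-of-fit test with 4 phenotype classes has df = 4 − 1 = 3.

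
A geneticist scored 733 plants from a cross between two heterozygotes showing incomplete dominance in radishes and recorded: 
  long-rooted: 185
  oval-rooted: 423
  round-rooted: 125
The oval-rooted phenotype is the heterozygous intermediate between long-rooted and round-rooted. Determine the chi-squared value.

With incomplete dominance, a heterozygote × heterozygote cross gives a 1:2:1 phenotypic ratio.
Under the 1:2:1 hypothesis (Σ ratio = 4, N = 733):
  long-rooted: 733 × 1/4 = 183.25
  oval-rooted: 733 × 2/4 = 366.5
  round-rooted: 733 × 1/4 = 183.25
χ² = Σ (O − E)² / E
  long-rooted: (185 − 183.25)² / 183.25 = 0.0167
  oval-rooted: (423 − 366.5)² / 366.5 = 8.7101
  round-rooted: (125 − 183.25)² / 183.25 = 18.5160
χ² = 0.0167 + 8.7101 + 18.5160 = 27.2428 ≈ 27.243

27.243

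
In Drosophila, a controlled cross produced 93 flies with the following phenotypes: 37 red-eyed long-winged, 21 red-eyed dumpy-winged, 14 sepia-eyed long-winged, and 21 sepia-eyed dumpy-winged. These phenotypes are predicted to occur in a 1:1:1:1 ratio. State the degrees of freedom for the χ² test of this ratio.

3

A goodness-of-fit test with 4 phenotype classes has df = 4 − 1 = 3.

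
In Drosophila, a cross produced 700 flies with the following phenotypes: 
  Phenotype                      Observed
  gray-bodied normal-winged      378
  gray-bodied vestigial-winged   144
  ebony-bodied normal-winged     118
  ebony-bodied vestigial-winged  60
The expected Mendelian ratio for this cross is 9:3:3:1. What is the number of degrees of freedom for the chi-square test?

3

A goodness-of-fit test with 4 phenotype classes has df = 4 − 1 = 3.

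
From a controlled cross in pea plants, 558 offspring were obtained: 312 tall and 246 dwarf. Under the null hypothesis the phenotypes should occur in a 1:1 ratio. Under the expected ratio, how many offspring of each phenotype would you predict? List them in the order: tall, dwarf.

279, 279

Expected counts for N = 558 under a 1:1 ratio (total parts = 2):
  tall: 558 × 1/2 = 279
  dwarf: 558 × 1/2 = 279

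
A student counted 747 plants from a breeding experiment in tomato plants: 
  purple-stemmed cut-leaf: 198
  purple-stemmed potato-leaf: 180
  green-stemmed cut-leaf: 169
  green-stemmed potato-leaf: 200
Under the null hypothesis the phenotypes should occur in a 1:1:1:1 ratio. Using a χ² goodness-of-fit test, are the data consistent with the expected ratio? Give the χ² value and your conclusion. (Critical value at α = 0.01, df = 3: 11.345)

Under the 1:1:1:1 hypothesis (Σ ratio = 4, N = 747):
  purple-stemmed cut-leaf: 747 × 1/4 = 186.75
  purple-stemmed potato-leaf: 747 × 1/4 = 186.75
  green-stemmed cut-leaf: 747 × 1/4 = 186.75
  green-stemmed potato-leaf: 747 × 1/4 = 186.75
χ² = Σ (O − E)² / E
  purple-stemmed cut-leaf: (198 − 186.75)² / 186.75 = 0.6777
  purple-stemmed potato-leaf: (180 − 186.75)² / 186.75 = 0.2440
  green-stemmed cut-leaf: (169 − 186.75)² / 186.75 = 1.6871
  green-stemmed potato-leaf: (200 − 186.75)² / 186.75 = 0.9401
χ² = 0.6777 + 0.2440 + 1.6871 + 0.9401 = 3.5489 ≈ 3.549
Degrees of freedom = 4 − 1 = 3; critical value at α = 0.01 is 11.345.
Since 3.549 < 11.345, we fail to reject the null hypothesis — the data are consistent with the 1:1:1:1 ratio.

3.549; consistent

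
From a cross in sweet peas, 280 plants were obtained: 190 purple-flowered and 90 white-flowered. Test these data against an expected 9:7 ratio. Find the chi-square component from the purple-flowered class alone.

Expected counts for N = 280 under a 9:7 ratio (total parts = 16):
  purple-flowered: 280 × 9/16 = 157.5
  white-flowered: 280 × 7/16 = 122.5
Contribution of purple-flowered: (190 − 157.5)² / 157.5 = 6.7063

6.706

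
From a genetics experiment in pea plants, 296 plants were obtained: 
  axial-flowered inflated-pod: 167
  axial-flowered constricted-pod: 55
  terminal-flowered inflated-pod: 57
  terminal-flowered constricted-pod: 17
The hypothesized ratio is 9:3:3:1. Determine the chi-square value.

Total ratio parts = 16. Expected numbers out of 296:
  axial-flowered inflated-pod: 296 × 9/16 = 166.5
  axial-flowered constricted-pod: 296 × 3/16 = 55.5
  terminal-flowered inflated-pod: 296 × 3/16 = 55.5
  terminal-flowered constricted-pod: 296 × 1/16 = 18.5
χ² = Σ (O − E)² / E
  axial-flowered inflated-pod: (167 − 166.5)² / 166.5 = 0.0015
  axial-flowered constricted-pod: (55 − 55.5)² / 55.5 = 0.0045
  terminal-flowered inflated-pod: (57 − 55.5)² / 55.5 = 0.0405
  terminal-flowered constricted-pod: (17 − 18.5)² / 18.5 = 0.1216
χ² = 0.0015 + 0.0045 + 0.0405 + 0.1216 = 0.1681 ≈ 0.168

0.168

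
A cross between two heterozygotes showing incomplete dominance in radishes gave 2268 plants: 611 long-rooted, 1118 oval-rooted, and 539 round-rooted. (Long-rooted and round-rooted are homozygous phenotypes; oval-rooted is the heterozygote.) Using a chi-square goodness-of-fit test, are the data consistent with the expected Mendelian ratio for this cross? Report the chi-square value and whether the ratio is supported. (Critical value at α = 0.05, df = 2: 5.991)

5.023; consistent

With incomplete dominance, a heterozygote × heterozygote cross gives a 1:2:1 phenotypic ratio.
The 1:2:1 ratio has 4 parts, so with N = 2268 the expected counts are:
  long-rooted: 2268 × 1/4 = 567
  oval-rooted: 2268 × 2/4 = 1134
  round-rooted: 2268 × 1/4 = 567
χ² = Σ (O − E)² / E
  long-rooted: (611 − 567)² / 567 = 3.4145
  oval-rooted: (1118 − 1134)² / 1134 = 0.2257
  round-rooted: (539 − 567)² / 567 = 1.3827
χ² = 3.4145 + 0.2257 + 1.3827 = 5.0229 ≈ 5.023
Degrees of freedom = 3 − 1 = 2; critical value at α = 0.05 is 5.991.
Since 5.023 < 5.991, we fail to reject the null hypothesis — the data are consistent with the 1:2:1 ratio.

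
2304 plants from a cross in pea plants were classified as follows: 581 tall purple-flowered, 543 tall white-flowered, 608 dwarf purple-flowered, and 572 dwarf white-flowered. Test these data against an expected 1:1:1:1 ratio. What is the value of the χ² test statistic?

3.740

Under the 1:1:1:1 hypothesis (Σ ratio = 4, N = 2304):
  tall purple-flowered: 2304 × 1/4 = 576
  tall white-flowered: 2304 × 1/4 = 576
  dwarf purple-flowered: 2304 × 1/4 = 576
  dwarf white-flowered: 2304 × 1/4 = 576
χ² = Σ (O − E)² / E
  tall purple-flowered: (581 − 576)² / 576 = 0.0434
  tall white-flowered: (543 − 576)² / 576 = 1.8906
  dwarf purple-flowered: (608 − 576)² / 576 = 1.7778
  dwarf white-flowered: (572 − 576)² / 576 = 0.0278
χ² = 0.0434 + 1.8906 + 1.7778 + 0.0278 = 3.7396 ≈ 3.740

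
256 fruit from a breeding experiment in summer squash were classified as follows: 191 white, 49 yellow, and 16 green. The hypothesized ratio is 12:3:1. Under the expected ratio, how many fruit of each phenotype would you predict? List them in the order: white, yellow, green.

192, 48, 16

Expected counts for N = 256 under a 12:3:1 ratio (total parts = 16):
  white: 256 × 12/16 = 192
  yellow: 256 × 3/16 = 48
  green: 256 × 1/16 = 16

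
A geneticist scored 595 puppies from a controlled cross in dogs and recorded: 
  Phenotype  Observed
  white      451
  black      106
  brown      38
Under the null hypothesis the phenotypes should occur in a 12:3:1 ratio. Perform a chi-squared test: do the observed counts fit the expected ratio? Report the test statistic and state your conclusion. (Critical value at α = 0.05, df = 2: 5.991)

Expected counts for N = 595 under a 12:3:1 ratio (total parts = 16):
  white: 595 × 12/16 = 446.25
  black: 595 × 3/16 = 111.5625
  brown: 595 × 1/16 = 37.1875
χ² = Σ (O − E)² / E
  white: (451 − 446.25)² / 446.25 = 0.0506
  black: (106 − 111.5625)² / 111.5625 = 0.2773
  brown: (38 − 37.1875)² / 37.1875 = 0.0178
χ² = 0.0506 + 0.2773 + 0.0178 = 0.3457 ≈ 0.346
Degrees of freedom = 3 − 1 = 2; critical value at α = 0.05 is 5.991.
Since 0.346 < 5.991, we fail to reject the null hypothesis — the data are consistent with the 12:3:1 ratio.

0.346; consistent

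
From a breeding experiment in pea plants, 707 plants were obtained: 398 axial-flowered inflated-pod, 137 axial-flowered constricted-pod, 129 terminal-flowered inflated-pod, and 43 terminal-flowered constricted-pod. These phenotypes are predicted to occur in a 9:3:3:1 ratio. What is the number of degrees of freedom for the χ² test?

A goodness-of-fit test with 4 phenotype classes has df = 4 − 1 = 3.

3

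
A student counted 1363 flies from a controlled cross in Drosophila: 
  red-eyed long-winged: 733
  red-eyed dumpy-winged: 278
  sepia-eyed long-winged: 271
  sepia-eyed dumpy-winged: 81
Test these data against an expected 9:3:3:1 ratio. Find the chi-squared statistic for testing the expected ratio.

4.588

Under the 9:3:3:1 hypothesis (Σ ratio = 16, N = 1363):
  red-eyed long-winged: 1363 × 9/16 = 766.6875
  red-eyed dumpy-winged: 1363 × 3/16 = 255.5625
  sepia-eyed long-winged: 1363 × 3/16 = 255.5625
  sepia-eyed dumpy-winged: 1363 × 1/16 = 85.1875
χ² = Σ (O − E)² / E
  red-eyed long-winged: (733 − 766.6875)² / 766.6875 = 1.4802
  red-eyed dumpy-winged: (278 − 255.5625)² / 255.5625 = 1.9699
  sepia-eyed long-winged: (271 − 255.5625)² / 255.5625 = 0.9325
  sepia-eyed dumpy-winged: (81 − 85.1875)² / 85.1875 = 0.2058
χ² = 1.4802 + 1.9699 + 0.9325 + 0.2058 = 4.5884 ≈ 4.588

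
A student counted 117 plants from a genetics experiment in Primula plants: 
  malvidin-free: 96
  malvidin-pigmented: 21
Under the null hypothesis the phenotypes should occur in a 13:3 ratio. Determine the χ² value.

Total ratio parts = 16. Expected numbers out of 117:
  malvidin-free: 117 × 13/16 = 95.0625
  malvidin-pigmented: 117 × 3/16 = 21.9375
χ² = Σ (O − E)² / E
  malvidin-free: (96 − 95.0625)² / 95.0625 = 0.0092
  malvidin-pigmented: (21 − 21.9375)² / 21.9375 = 0.0401
χ² = 0.0092 + 0.0401 = 0.0493 ≈ 0.049

0.049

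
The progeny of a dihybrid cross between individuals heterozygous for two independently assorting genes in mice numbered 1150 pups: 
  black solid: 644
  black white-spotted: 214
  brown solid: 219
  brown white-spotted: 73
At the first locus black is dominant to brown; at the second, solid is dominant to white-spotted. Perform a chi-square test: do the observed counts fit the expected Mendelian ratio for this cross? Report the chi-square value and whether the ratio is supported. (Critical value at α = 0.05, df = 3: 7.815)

0.095; consistent

A dihybrid F₂ with independent assortment and complete dominance at both loci gives a 9:3:3:1 phenotypic ratio.
Under the 9:3:3:1 hypothesis (Σ ratio = 16, N = 1150):
  black solid: 1150 × 9/16 = 646.875
  black white-spotted: 1150 × 3/16 = 215.625
  brown solid: 1150 × 3/16 = 215.625
  brown white-spotted: 1150 × 1/16 = 71.875
χ² = Σ (O − E)² / E
  black solid: (644 − 646.875)² / 646.875 = 0.0128
  black white-spotted: (214 − 215.625)² / 215.625 = 0.0122
  brown solid: (219 − 215.625)² / 215.625 = 0.0528
  brown white-spotted: (73 − 71.875)² / 71.875 = 0.0176
χ² = 0.0128 + 0.0122 + 0.0528 + 0.0176 = 0.0954 ≈ 0.095
Degrees of freedom = 4 − 1 = 3; critical value at α = 0.05 is 7.815.
Since 0.095 < 7.815, we fail to reject the null hypothesis — the data are consistent with the 9:3:3:1 ratio.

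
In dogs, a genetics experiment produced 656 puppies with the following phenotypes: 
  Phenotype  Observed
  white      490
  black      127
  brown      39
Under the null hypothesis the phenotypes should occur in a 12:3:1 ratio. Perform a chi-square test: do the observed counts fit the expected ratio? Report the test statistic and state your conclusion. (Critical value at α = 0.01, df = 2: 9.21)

0.236; consistent

Total ratio parts = 16. Expected numbers out of 656:
  white: 656 × 12/16 = 492
  black: 656 × 3/16 = 123
  brown: 656 × 1/16 = 41
χ² = Σ (O − E)² / E
  white: (490 − 492)² / 492 = 0.0081
  black: (127 − 123)² / 123 = 0.1301
  brown: (39 − 41)² / 41 = 0.0976
χ² = 0.0081 + 0.1301 + 0.0976 = 0.2358 ≈ 0.236
Degrees of freedom = 3 − 1 = 2; critical value at α = 0.01 is 9.21.
Since 0.236 < 9.21, we fail to reject the null hypothesis — the data are consistent with the 12:3:1 ratio.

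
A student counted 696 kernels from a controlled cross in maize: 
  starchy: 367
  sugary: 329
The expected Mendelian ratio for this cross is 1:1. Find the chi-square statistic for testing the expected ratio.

2.075

Under the 1:1 hypothesis (Σ ratio = 2, N = 696):
  starchy: 696 × 1/2 = 348
  sugary: 696 × 1/2 = 348
χ² = Σ (O − E)² / E
  starchy: (367 − 348)² / 348 = 1.0374
  sugary: (329 − 348)² / 348 = 1.0374
χ² = 1.0374 + 1.0374 = 2.0748 ≈ 2.075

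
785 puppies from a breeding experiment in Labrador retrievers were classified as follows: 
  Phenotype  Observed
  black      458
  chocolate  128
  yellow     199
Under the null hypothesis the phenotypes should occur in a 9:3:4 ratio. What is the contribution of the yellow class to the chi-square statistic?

0.039

Total ratio parts = 16. Expected numbers out of 785:
  black: 785 × 9/16 = 441.5625
  chocolate: 785 × 3/16 = 147.1875
  yellow: 785 × 4/16 = 196.25
Contribution of yellow: (199 − 196.25)² / 196.25 = 0.0385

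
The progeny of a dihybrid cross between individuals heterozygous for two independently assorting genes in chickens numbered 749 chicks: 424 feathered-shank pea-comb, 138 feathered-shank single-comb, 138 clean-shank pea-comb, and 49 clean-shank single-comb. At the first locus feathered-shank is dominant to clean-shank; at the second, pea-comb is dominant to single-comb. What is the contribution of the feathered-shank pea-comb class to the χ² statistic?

0.017

A dihybrid F₂ with independent assortment and complete dominance at both loci gives a 9:3:3:1 phenotypic ratio.
The 9:3:3:1 ratio has 16 parts, so with N = 749 the expected counts are:
  feathered-shank pea-comb: 749 × 9/16 = 421.3125
  feathered-shank single-comb: 749 × 3/16 = 140.4375
  clean-shank pea-comb: 749 × 3/16 = 140.4375
  clean-shank single-comb: 749 × 1/16 = 46.8125
Contribution of feathered-shank pea-comb: (424 − 421.3125)² / 421.3125 = 0.0171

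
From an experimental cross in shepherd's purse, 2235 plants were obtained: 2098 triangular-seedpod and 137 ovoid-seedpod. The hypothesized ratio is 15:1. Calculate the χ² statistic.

Total ratio parts = 16. Expected numbers out of 2235:
  triangular-seedpod: 2235 × 15/16 = 2095.3125
  ovoid-seedpod: 2235 × 1/16 = 139.6875
χ² = Σ (O − E)² / E
  triangular-seedpod: (2098 − 2095.3125)² / 2095.3125 = 0.0034
  ovoid-seedpod: (137 − 139.6875)² / 139.6875 = 0.0517
χ² = 0.0034 + 0.0517 = 0.0551 ≈ 0.055

0.055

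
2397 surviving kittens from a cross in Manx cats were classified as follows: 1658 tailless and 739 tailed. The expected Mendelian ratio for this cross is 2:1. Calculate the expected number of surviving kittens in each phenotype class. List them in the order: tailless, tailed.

Total ratio parts = 3. Expected numbers out of 2397:
  tailless: 2397 × 2/3 = 1598
  tailed: 2397 × 1/3 = 799

1598, 799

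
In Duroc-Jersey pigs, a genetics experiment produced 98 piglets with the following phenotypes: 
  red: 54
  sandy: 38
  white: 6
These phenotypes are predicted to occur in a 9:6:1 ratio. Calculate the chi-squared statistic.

Total ratio parts = 16. Expected numbers out of 98:
  red: 98 × 9/16 = 55.125
  sandy: 98 × 6/16 = 36.75
  white: 98 × 1/16 = 6.125
χ² = Σ (O − E)² / E
  red: (54 − 55.125)² / 55.125 = 0.0230
  sandy: (38 − 36.75)² / 36.75 = 0.0425
  white: (6 − 6.125)² / 6.125 = 0.0026
χ² = 0.0230 + 0.0425 + 0.0026 = 0.0681 ≈ 0.068

0.068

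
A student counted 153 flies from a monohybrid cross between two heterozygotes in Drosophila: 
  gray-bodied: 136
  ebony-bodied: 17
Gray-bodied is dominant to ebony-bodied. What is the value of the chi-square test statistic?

For a monohybrid cross between heterozygotes with complete dominance, the expected phenotypic ratio is 3:1.
Expected counts for N = 153 under a 3:1 ratio (total parts = 4):
  gray-bodied: 153 × 3/4 = 114.75
  ebony-bodied: 153 × 1/4 = 38.25
χ² = Σ (O − E)² / E
  gray-bodied: (136 − 114.75)² / 114.75 = 3.9352
  ebony-bodied: (17 − 38.25)² / 38.25 = 11.8056
χ² = 3.9352 + 11.8056 = 15.7408 ≈ 15.741

15.741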